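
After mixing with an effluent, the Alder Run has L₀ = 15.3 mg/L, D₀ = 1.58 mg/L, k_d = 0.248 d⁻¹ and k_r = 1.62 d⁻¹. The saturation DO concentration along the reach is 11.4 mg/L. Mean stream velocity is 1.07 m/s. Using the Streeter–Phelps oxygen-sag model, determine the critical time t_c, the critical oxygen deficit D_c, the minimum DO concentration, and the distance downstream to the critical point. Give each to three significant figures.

t_c ≈ 0.751 d; D_c ≈ 1.94 mg/L; min DO ≈ 9.46 mg/L; x_c ≈ 69.4 km

With k_r/k_d = 6.532 and 1 − D₀(k_r−k_d)/(k_d L₀) = 0.4287,
t_c = ln(6.532 × 0.4287) / (1.62 − 0.248) = ln(2.800) / 1.372 = 1.030/1.372 = 0.7505 d.
L(t_c) = L₀ e^(−k_d t_c) = 15.3 × 0.8302 = 12.70 mg/L, and at the critical point k_r D_c = k_d L, so D_c = (0.248/1.62) × 12.70 = 1.944 mg/L.
Minimum DO = C_s − D_c = 11.4 − 1.944 = 9.456 mg/L.
x_c = v t_c = 1.07 m/s × 0.7505 d × 86400 s/d = 69390 m ≈ 69.4 km.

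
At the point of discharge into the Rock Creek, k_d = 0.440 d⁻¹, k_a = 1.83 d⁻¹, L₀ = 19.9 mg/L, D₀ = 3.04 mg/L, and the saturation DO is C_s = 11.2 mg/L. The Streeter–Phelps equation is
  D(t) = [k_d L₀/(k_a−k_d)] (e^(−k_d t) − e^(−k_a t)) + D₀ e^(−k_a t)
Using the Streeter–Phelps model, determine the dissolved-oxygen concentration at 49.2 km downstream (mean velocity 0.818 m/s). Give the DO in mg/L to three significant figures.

DO ≈ 7.47 mg/L

Travel time t = x/v = 49.2 km / (0.818 m/s) = 49200 m / 0.818 m/s = 60150 s = 0.6961 d.
k_d L₀/(k_a−k_d) = 0.440×19.9/(1.83−0.440) = 8.756/1.390 = 6.299 mg/L.
e^(−k_d t) = e^(−0.440×0.6961) = 0.7362; e^(−k_a t) = e^(−1.83×0.6961) = 0.2797.
D = 6.299 × (0.7362 − 0.2797) + 3.04 × 0.2797 = 2.875 + 0.8504 = 3.726 mg/L.
DO = C_s − D = 11.2 − 3.726 = 7.474 mg/L.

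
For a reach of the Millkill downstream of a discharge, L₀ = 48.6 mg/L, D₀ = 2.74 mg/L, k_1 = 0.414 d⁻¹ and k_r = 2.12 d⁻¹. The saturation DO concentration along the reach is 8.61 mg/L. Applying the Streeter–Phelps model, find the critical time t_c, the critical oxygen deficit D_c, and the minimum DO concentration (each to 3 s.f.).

t_c ≈ 0.802 d; D_c ≈ 6.81 mg/L; min DO ≈ 1.80 mg/L

t_c = [1/(k_r−k_1)] ln[(k_r/k_1)(1 − D₀(k_r−k_1)/(k_1 L₀))]
= [1/(2.12−0.414)] ln[(2.12/0.414)(1 − 2.74×1.706/(0.414×48.6))]
= (1/1.706) ln[5.121 × 0.7677] = 0.5862 × ln(3.931) = 0.5862 × 1.369 = 0.8024 d.
L(t_c) = L₀ e^(−k_1 t_c) = 48.6 × 0.7173 = 34.86 mg/L, and at the critical point k_r D_c = k_1 L, so D_c = (0.414/2.12) × 34.86 = 6.808 mg/L.
Minimum DO = C_s − D_c = 8.61 − 6.808 = 1.802 mg/L.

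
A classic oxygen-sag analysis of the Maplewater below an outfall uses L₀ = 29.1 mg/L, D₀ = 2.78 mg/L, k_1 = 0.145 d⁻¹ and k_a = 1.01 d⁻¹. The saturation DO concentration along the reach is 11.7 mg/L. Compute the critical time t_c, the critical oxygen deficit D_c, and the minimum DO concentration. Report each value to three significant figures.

t_c ≈ 1.27 d; D_c ≈ 3.48 mg/L; min DO ≈ 8.22 mg/L

With k_a/k_1 = 6.966 and 1 − D₀(k_a−k_1)/(k_1 L₀) = 0.4301,
t_c = ln(6.966 × 0.4301) / (1.01 − 0.145) = ln(2.996) / 0.8650 = 1.097/0.8650 = 1.268 d.
L(t_c) = L₀ e^(−k_1 t_c) = 29.1 × 0.8320 = 24.21 mg/L, and at the critical point k_a D_c = k_1 L, so D_c = (0.145/1.01) × 24.21 = 3.476 mg/L.
Minimum DO = C_s − D_c = 11.7 − 3.476 = 8.224 mg/L.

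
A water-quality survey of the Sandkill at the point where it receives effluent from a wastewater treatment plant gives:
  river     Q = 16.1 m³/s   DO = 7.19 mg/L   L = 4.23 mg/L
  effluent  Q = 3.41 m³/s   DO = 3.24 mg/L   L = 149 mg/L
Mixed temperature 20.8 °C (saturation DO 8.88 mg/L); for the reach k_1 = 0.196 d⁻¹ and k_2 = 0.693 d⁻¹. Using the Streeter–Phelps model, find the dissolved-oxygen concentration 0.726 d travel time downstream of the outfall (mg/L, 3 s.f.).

Mixed DO = (16.1×7.19 + 3.41×3.24)/(16.1+3.41) = 126.8/19.51 = 6.500 mg/L.
Mixed L₀ = (16.1×4.23 + 3.41×149)/(19.51) = 576.2/19.51 = 29.53 mg/L.
Initial deficit D₀ = C_s − DO₀ = 8.88 − 6.500 = 2.380 mg/L.
D(0.726) = [0.196×29.53/(0.693−0.196)](e^(−0.196×0.726) − e^(−0.693×0.726)) + 2.380 e^(−0.693×0.726)
= 11.65 × (0.8674 − 0.6046) + 2.380 × 0.6046 = 4.499 mg/L.
DO = 8.88 − 4.499 = 4.381 mg/L.

DO ≈ 4.38 mg/L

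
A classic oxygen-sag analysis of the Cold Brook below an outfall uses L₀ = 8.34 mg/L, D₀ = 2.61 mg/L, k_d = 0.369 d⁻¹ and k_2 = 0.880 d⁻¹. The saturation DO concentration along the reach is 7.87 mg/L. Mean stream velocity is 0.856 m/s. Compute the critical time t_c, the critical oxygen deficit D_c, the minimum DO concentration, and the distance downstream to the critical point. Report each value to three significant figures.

t_c ≈ 0.589 d; D_c ≈ 2.81 mg/L; min DO ≈ 5.06 mg/L; x_c ≈ 43.6 km

At the critical point dD/dt = 0, so k_d L₀ e^(−k_d t) = k_2 D. Substituting D(t) from the Streeter–Phelps equation and solving for t gives
t_c = ln[(k_2/k_d)(1 − D₀(k_2−k_d)/(k_d L₀))] / (k_2−k_d).
Here k_2−k_d = 0.5110 d⁻¹ and 1 − D₀(k_2−k_d)/(k_d L₀) = 1 − 2.61×0.5110/(0.369×8.34) = 0.5666, so
t_c = ln(2.385 × 0.5666) / 0.5110 = 0.3011 / 0.5110 = 0.5892 d.
L(t_c) = L₀ e^(−k_d t_c) = 8.34 × 0.8046 = 6.710 mg/L, and at the critical point k_2 D_c = k_d L, so D_c = (0.369/0.880) × 6.710 = 2.814 mg/L.
Minimum DO = C_s − D_c = 7.87 − 2.814 = 5.056 mg/L.
x_c = v t_c = 0.856 m/s × 0.5892 d × 86400 s/d = 43570 m ≈ 43.6 km.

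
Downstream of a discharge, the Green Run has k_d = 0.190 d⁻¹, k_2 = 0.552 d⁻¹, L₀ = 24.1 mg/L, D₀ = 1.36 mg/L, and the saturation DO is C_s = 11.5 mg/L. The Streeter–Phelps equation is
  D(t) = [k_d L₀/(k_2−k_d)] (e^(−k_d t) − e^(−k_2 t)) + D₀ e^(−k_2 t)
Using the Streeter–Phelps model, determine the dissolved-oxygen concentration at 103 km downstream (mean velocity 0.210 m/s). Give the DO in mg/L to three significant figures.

Travel time t = x/v = 103 km / (0.210 m/s) = 103000 m / 0.210 m/s = 490500 s = 5.677 d.
k_d L₀/(k_2−k_d) = 0.190×24.1/(0.552−0.190) = 4.579/0.3620 = 12.65 mg/L.
e^(−k_d t) = e^(−0.190×5.677) = 0.3401; e^(−k_2 t) = e^(−0.552×5.677) = 0.04356.
D = 12.65 × (0.3401 − 0.04356) + 1.36 × 0.04356 = 3.751 + 0.05924 = 3.810 mg/L.
DO = C_s − D = 11.5 − 3.810 = 7.690 mg/L.

DO ≈ 7.69 mg/L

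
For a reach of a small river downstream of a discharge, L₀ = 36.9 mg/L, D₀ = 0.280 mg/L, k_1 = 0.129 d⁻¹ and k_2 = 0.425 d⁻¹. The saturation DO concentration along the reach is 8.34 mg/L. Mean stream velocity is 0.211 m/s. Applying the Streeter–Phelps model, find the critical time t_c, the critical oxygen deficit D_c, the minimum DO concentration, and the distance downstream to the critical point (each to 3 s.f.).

t_c ≈ 3.97 d; D_c ≈ 6.71 mg/L; min DO ≈ 1.63 mg/L; x_c ≈ 72.3 km

With k_2/k_1 = 3.295 and 1 − D₀(k_2−k_1)/(k_1 L₀) = 0.9826,
t_c = ln(3.295 × 0.9826) / (0.425 − 0.129) = ln(3.237) / 0.2960 = 1.175/0.2960 = 3.969 d.
L(t_c) = L₀ e^(−k_1 t_c) = 36.9 × 0.5993 = 22.12 mg/L, and at the critical point k_2 D_c = k_1 L, so D_c = (0.129/0.425) × 22.12 = 6.713 mg/L.
Minimum DO = C_s − D_c = 8.34 − 6.713 = 1.627 mg/L.
x_c = v t_c = 0.211 m/s × 3.969 d × 86400 s/d = 72350 m ≈ 72.3 km.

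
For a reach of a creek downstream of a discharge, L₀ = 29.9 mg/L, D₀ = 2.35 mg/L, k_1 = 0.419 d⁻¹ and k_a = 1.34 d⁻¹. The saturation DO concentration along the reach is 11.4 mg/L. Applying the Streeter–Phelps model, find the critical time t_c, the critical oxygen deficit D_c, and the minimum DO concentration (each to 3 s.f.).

t_c ≈ 1.06 d; D_c ≈ 6.01 mg/L; min DO ≈ 5.39 mg/L

t_c = [1/(k_a−k_1)] ln[(k_a/k_1)(1 − D₀(k_a−k_1)/(k_1 L₀))]
= [1/(1.34−0.419)] ln[(1.34/0.419)(1 − 2.35×0.9210/(0.419×29.9))]
= (1/0.9210) ln[3.198 × 0.8272] = 1.086 × ln(2.646) = 1.086 × 0.9729 = 1.056 d.
D_c = (k_1/k_a) L₀ e^(−k_1 t_c) = (0.419/1.34) × 29.9 × e^(−0.419×1.056) = 0.3127 × 29.9 × 0.6424 = 6.006 mg/L.
Minimum DO = C_s − D_c = 11.4 − 6.006 = 5.394 mg/L.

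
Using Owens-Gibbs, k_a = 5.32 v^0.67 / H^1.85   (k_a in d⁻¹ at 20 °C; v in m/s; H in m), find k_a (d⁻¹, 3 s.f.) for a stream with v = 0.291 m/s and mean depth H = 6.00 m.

k_a = 5.32 × 0.291^0.67 / 6.00^1.85 = 5.32 × 0.4373 / 27.52 = 0.08456 d⁻¹.

k_a ≈ 0.0846 d⁻¹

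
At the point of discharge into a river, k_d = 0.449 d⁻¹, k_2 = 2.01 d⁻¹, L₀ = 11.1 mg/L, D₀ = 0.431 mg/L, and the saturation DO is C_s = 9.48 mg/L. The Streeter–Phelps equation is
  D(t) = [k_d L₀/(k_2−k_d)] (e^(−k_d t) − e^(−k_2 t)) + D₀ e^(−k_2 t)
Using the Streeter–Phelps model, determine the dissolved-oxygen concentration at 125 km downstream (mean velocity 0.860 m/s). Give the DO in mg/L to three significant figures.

DO ≈ 8.07 mg/L

Travel time t = x/v = 125 km / (0.860 m/s) = 125000 m / 0.860 m/s = 145300 s = 1.682 d.
k_d L₀/(k_2−k_d) = 0.449×11.1/(2.01−0.449) = 4.984/1.561 = 3.193 mg/L.
e^(−k_d t) = e^(−0.449×1.682) = 0.4698; e^(−k_2 t) = e^(−2.01×1.682) = 0.03400.
D = 3.193 × (0.4698 − 0.03400) + 0.431 × 0.03400 = 1.392 + 0.01465 = 1.406 mg/L.
DO = C_s − D = 9.48 − 1.406 = 8.074 mg/L.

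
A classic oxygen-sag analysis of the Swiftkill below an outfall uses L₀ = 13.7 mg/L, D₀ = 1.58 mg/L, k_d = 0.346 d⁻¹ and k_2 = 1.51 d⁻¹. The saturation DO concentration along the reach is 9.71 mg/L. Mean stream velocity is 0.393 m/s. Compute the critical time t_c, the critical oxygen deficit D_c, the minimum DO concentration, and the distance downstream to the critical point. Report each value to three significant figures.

t_c ≈ 0.844 d; D_c ≈ 2.34 mg/L; min DO ≈ 7.37 mg/L; x_c ≈ 28.7 km

With k_2/k_d = 4.364 and 1 − D₀(k_2−k_d)/(k_d L₀) = 0.6120,
t_c = ln(4.364 × 0.6120) / (1.51 − 0.346) = ln(2.671) / 1.164 = 0.9824/1.164 = 0.8440 d.
L(t_c) = L₀ e^(−k_d t_c) = 13.7 × 0.7467 = 10.23 mg/L, and at the critical point k_2 D_c = k_d L, so D_c = (0.346/1.51) × 10.23 = 2.344 mg/L.
Minimum DO = C_s − D_c = 9.71 − 2.344 = 7.366 mg/L.
x_c = v t_c = 0.393 m/s × 0.8440 d × 86400 s/d = 28660 m ≈ 28.7 km.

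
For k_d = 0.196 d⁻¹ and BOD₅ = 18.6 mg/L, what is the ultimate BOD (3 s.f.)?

BOD₅ = L₀(1 − e^(−5k_d)) ⇒ L₀ = BOD₅ / (1 − e^(−5×0.196))
= 18.6 / (1 − 0.3753) = 18.6 / 0.6247 = 29.77 mg/L.

L₀ ≈ 29.8 mg/L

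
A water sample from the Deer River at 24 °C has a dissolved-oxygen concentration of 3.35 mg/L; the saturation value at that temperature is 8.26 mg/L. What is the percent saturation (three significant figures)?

% saturation = C/C_s × 100 = 3.35/8.26 × 100 = 40.6 %.

40.6 % saturation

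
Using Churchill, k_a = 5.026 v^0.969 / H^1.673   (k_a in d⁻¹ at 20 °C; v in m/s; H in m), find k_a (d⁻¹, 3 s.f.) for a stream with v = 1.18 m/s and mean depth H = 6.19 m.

k_a ≈ 0.279 d⁻¹

k_a = 5.026 × 1.18^0.969 / 6.19^1.673 = 5.026 × 1.174 / 21.11 = 0.2795 d⁻¹.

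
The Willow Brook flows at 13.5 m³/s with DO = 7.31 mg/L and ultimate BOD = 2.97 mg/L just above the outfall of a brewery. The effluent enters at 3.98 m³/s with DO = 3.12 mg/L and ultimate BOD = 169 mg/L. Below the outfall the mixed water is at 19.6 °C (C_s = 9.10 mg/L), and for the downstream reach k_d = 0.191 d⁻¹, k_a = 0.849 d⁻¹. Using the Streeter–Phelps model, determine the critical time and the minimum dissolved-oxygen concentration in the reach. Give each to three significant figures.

Mixed DO = (13.5×7.31 + 3.98×3.12)/(13.5+3.98) = 111.1/17.48 = 6.356 mg/L.
Mixed L₀ = (13.5×2.97 + 3.98×169)/(17.48) = 712.7/17.48 = 40.77 mg/L.
Initial deficit D₀ = C_s − DO₀ = 9.10 − 6.356 = 2.744 mg/L.
t_c = (1/0.6580) ln[(0.849/0.191)(1 − 2.744×0.6580/(0.191×40.77))] = 1.520 × ln(3.414) = 1.866 d.
D_c = (0.191/0.849) × 40.77 × e^(−0.191×1.866) = 0.2250 × 40.77 × 0.7001 = 6.422 mg/L.
Minimum DO = 9.10 − 6.422 = 2.678 mg/L.

t_c ≈ 1.87 d; minimum DO ≈ 2.68 mg/L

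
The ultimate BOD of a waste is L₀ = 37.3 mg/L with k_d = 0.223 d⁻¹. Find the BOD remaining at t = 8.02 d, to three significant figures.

L ≈ 6.24 mg/L

L_t = L₀ e^(−k_d t) = 37.3 × e^(−0.223×8.02) = 37.3 × 0.1672 = 6.237 mg/L.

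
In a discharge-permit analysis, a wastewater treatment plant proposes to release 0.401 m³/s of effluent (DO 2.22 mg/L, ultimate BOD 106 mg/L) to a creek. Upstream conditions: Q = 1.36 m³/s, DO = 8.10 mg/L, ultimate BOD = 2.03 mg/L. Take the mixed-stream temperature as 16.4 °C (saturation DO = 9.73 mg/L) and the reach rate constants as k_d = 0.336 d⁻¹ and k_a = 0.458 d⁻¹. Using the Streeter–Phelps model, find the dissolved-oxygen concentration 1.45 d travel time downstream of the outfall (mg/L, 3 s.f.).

Mixed DO = (1.36×8.10 + 0.401×2.22)/(1.36+0.401) = 11.91/1.761 = 6.761 mg/L.
Mixed L₀ = (1.36×2.03 + 0.401×106)/(1.761) = 45.27/1.761 = 25.71 mg/L.
Initial deficit D₀ = C_s − DO₀ = 9.73 − 6.761 = 2.969 mg/L.
D(1.45) = [0.336×25.71/(0.458−0.336)](e^(−0.336×1.45) − e^(−0.458×1.45)) + 2.969 e^(−0.458×1.45)
= 70.79 × (0.6143 − 0.5147) + 2.969 × 0.5147 = 8.580 mg/L.
DO = 9.73 − 8.580 = 1.150 mg/L.

DO ≈ 1.15 mg/L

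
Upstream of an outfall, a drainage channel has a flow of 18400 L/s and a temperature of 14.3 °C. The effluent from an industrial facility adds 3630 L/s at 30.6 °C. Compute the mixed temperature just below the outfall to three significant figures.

Flow-weighted mixing: C = (Q_r C_r + Q_w C_w)/(Q_r + Q_w)
= (18400×14.3 + 3630×30.6)/(18400 + 3630) = 374200/22030 = 16.99 °C.

17.0 °C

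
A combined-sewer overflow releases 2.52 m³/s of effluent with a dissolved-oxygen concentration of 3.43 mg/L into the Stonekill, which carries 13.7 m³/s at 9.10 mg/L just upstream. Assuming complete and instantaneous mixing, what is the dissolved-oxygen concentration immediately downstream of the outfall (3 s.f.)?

Flow-weighted mixing: C = (Q_r C_r + Q_w C_w)/(Q_r + Q_w)
= (13.7×9.10 + 2.52×3.43)/(13.7 + 2.52) = 133.3/16.22 = 8.219 mg/L.

8.22 mg/L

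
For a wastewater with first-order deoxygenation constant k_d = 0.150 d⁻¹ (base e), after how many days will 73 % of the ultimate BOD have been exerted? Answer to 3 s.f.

t ≈ 8.73 d

y/L₀ = 1 − e^(−k_d t) = 0.73 ⇒ e^(−k_d t) = 0.270
t = −ln(0.270) / 0.150 = 1.309 / 0.150 = 8.729 d.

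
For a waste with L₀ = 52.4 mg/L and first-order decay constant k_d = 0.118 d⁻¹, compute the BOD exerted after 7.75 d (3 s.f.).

y_t = L₀(1 − e^(−k_d t)) = 52.4 × (1 − e^(−0.118×7.75))
= 52.4 × (1 − 0.4007) = 52.4 × 0.5993 = 31.40 mg/L.

y ≈ 31.4 mg/L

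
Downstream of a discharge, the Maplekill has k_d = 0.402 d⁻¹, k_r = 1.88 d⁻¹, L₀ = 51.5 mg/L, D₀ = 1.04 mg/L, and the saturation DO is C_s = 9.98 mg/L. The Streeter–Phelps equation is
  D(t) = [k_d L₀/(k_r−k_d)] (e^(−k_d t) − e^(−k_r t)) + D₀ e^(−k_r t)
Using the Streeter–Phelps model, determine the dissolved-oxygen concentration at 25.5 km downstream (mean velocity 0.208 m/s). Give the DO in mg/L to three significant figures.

DO ≈ 2.96 mg/L

Travel time t = x/v = 25.5 km / (0.208 m/s) = 25500 m / 0.208 m/s = 122600 s = 1.419 d.
k_d L₀/(k_r−k_d) = 0.402×51.5/(1.88−0.402) = 20.70/1.478 = 14.01 mg/L.
e^(−k_d t) = e^(−0.402×1.419) = 0.5653; e^(−k_r t) = e^(−1.88×1.419) = 0.06942.
D = 14.01 × (0.5653 − 0.06942) + 1.04 × 0.06942 = 6.946 + 0.07220 = 7.018 mg/L.
DO = C_s − D = 9.98 − 7.018 = 2.962 mg/L.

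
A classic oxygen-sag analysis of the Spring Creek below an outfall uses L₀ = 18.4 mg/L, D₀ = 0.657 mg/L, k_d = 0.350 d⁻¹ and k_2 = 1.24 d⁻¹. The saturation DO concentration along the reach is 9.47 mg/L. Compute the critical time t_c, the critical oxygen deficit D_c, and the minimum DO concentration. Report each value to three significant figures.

t_c ≈ 1.31 d; D_c ≈ 3.28 mg/L; min DO ≈ 6.19 mg/L

At the critical point dD/dt = 0, so k_d L₀ e^(−k_d t) = k_2 D. Substituting D(t) from the Streeter–Phelps equation and solving for t gives
t_c = ln[(k_2/k_d)(1 − D₀(k_2−k_d)/(k_d L₀))] / (k_2−k_d).
Here k_2−k_d = 0.8900 d⁻¹ and 1 − D₀(k_2−k_d)/(k_d L₀) = 1 − 0.657×0.8900/(0.350×18.4) = 0.9092, so
t_c = ln(3.543 × 0.9092) / 0.8900 = 1.170 / 0.8900 = 1.314 d.
L(t_c) = L₀ e^(−k_d t_c) = 18.4 × 0.6313 = 11.62 mg/L, and at the critical point k_2 D_c = k_d L, so D_c = (0.350/1.24) × 11.62 = 3.279 mg/L.
Minimum DO = C_s − D_c = 9.47 − 3.279 = 6.191 mg/L.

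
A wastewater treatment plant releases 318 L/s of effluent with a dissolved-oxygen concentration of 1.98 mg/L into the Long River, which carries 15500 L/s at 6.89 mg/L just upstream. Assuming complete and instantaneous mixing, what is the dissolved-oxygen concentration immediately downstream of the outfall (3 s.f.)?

Flow-weighted mixing: C = (Q_r C_r + Q_w C_w)/(Q_r + Q_w)
= (15500×6.89 + 318×1.98)/(15500 + 318) = 107400/15820 = 6.791 mg/L.

6.79 mg/L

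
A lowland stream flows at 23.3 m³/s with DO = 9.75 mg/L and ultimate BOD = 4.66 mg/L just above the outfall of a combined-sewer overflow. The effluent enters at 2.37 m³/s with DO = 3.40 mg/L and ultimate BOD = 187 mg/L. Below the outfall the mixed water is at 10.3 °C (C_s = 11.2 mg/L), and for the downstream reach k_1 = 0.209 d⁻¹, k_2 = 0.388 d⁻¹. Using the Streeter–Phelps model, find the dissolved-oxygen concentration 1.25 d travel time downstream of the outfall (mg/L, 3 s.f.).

DO ≈ 6.07 mg/L

Mixed DO = (23.3×9.75 + 2.37×3.40)/(23.3+2.37) = 235.2/25.67 = 9.164 mg/L.
Mixed L₀ = (23.3×4.66 + 2.37×187)/(25.67) = 551.8/25.67 = 21.49 mg/L.
Initial deficit D₀ = C_s − DO₀ = 11.2 − 9.164 = 2.036 mg/L.
D(1.25) = [0.209×21.49/(0.388−0.209)](e^(−0.209×1.25) − e^(−0.388×1.25)) + 2.036 e^(−0.388×1.25)
= 25.10 × (0.7701 − 0.6157) + 2.036 × 0.6157 = 5.128 mg/L.
DO = 11.2 − 5.128 = 6.072 mg/L.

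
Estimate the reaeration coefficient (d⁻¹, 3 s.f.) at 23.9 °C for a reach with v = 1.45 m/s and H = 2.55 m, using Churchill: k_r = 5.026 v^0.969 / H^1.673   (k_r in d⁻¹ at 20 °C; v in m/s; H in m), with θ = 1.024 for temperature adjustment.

k_r ≈ 1.65 d⁻¹

k_r(20) = 5.026 × 1.45^0.969 / 2.55^1.673 = 5.026 × 1.433 / 4.788 = 1.505 d⁻¹.
k_r(23.9) = 1.505 × 1.024^(23.9−20) = 1.505 × 1.097 = 1.651 d⁻¹.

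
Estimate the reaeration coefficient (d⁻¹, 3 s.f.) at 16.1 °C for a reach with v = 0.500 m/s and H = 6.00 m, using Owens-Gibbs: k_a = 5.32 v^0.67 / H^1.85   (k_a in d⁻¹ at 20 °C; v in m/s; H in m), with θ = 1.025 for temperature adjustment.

k_a(20) = 5.32 × 0.500^0.67 / 6.00^1.85 = 5.32 × 0.6285 / 27.52 = 0.1215 d⁻¹.
k_a(16.1) = 0.1215 × 1.025^(16.1−20) = 0.1215 × 0.9082 = 0.1104 d⁻¹.

k_a ≈ 0.110 d⁻¹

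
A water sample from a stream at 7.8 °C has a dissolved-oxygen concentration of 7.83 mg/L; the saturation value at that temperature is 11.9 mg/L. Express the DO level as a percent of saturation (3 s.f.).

% saturation = C/C_s × 100 = 7.83/11.9 × 100 = 65.8 %.

65.8 % saturation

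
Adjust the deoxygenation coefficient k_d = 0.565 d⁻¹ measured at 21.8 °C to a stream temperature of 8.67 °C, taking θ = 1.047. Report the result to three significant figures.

k_d ≈ 0.309 d⁻¹

k_d(T₂) = k_d(T₁) · θ^(T₂−T₁) = 0.565 × 1.047^(8.67−21.8)
= 0.565 × 1.047^-13.1 = 0.565 × 0.5471 = 0.3091 d⁻¹.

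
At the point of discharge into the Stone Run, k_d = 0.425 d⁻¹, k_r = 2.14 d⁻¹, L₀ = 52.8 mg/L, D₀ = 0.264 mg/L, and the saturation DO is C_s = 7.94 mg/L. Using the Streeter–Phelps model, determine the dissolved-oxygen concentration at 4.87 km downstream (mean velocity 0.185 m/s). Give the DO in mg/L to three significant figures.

Travel time t = x/v = 4.87 km / (0.185 m/s) = 4870 m / 0.185 m/s = 26320 s = 0.3047 d.
k_d L₀/(k_r−k_d) = 0.425×52.8/(2.14−0.425) = 22.44/1.715 = 13.08 mg/L.
e^(−k_d t) = e^(−0.425×0.3047) = 0.8785; e^(−k_r t) = e^(−2.14×0.3047) = 0.5210.
D = 13.08 × (0.8785 − 0.5210) + 0.264 × 0.5210 = 4.678 + 0.1375 = 4.816 mg/L.
DO = C_s − D = 7.94 − 4.816 = 3.124 mg/L.

DO ≈ 3.12 mg/L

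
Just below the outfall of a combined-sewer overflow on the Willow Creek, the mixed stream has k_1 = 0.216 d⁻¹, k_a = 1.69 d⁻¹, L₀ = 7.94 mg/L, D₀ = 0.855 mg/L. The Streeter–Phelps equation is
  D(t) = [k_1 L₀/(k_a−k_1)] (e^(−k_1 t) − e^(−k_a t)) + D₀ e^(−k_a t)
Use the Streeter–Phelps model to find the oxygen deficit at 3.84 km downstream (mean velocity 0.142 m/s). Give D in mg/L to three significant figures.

Travel time t = x/v = 3.84 km / (0.142 m/s) = 3840 m / 0.142 m/s = 27040 s = 0.3130 d.
k_1 L₀/(k_a−k_1) = 0.216×7.94/(1.69−0.216) = 1.715/1.474 = 1.164 mg/L.
e^(−k_1 t) = e^(−0.216×0.3130) = 0.9346; e^(−k_a t) = e^(−1.69×0.3130) = 0.5892.
D = 1.164 × (0.9346 − 0.5892) + 0.855 × 0.5892 = 0.4019 + 0.5038 = 0.9057 mg/L.

D ≈ 0.906 mg/L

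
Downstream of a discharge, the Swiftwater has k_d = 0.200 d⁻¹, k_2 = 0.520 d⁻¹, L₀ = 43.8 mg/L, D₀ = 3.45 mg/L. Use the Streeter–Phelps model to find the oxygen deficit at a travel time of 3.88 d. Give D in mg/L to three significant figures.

k_d L₀/(k_2−k_d) = 0.200×43.8/(0.520−0.200) = 8.760/0.3200 = 27.38 mg/L.
e^(−k_d t) = e^(−0.200×3.880) = 0.4602; e^(−k_2 t) = e^(−0.520×3.880) = 0.1330.
D = 27.38 × (0.4602 − 0.1330) + 3.45 × 0.1330 = 8.959 + 0.4588 = 9.418 mg/L.

D ≈ 9.42 mg/L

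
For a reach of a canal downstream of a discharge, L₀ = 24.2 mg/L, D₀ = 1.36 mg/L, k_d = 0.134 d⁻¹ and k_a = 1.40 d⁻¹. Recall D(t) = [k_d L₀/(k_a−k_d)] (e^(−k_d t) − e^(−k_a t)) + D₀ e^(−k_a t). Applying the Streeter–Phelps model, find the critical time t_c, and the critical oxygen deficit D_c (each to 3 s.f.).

At the critical point dD/dt = 0, so k_d L₀ e^(−k_d t) = k_a D. Substituting D(t) from the Streeter–Phelps equation and solving for t gives
t_c = ln[(k_a/k_d)(1 − D₀(k_a−k_d)/(k_d L₀))] / (k_a−k_d).
Here k_a−k_d = 1.266 d⁻¹ and 1 − D₀(k_a−k_d)/(k_d L₀) = 1 − 1.36×1.266/(0.134×24.2) = 0.4691, so
t_c = ln(10.45 × 0.4691) / 1.266 = 1.589 / 1.266 = 1.255 d.
L(t_c) = L₀ e^(−k_d t_c) = 24.2 × 0.8452 = 20.45 mg/L, and at the critical point k_a D_c = k_d L, so D_c = (0.134/1.40) × 20.45 = 1.958 mg/L.

t_c ≈ 1.26 d; D_c ≈ 1.96 mg/L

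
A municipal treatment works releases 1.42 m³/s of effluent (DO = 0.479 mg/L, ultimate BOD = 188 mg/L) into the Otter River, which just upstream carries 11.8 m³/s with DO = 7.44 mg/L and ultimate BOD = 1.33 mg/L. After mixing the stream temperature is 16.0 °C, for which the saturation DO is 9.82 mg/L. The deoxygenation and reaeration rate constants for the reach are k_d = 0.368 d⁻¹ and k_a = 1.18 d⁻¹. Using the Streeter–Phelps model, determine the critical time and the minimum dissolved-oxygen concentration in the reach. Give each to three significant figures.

Mixed DO = (11.8×7.44 + 1.42×0.479)/(11.8+1.42) = 88.47/13.22 = 6.692 mg/L.
Mixed L₀ = (11.8×1.33 + 1.42×188)/(13.22) = 282.7/13.22 = 21.38 mg/L.
Initial deficit D₀ = C_s − DO₀ = 9.82 − 6.692 = 3.128 mg/L.
t_c = (1/0.8120) ln[(1.18/0.368)(1 − 3.128×0.8120/(0.368×21.38))] = 1.232 × ln(2.172) = 0.9550 d.
D_c = (0.368/1.18) × 21.38 × e^(−0.368×0.9550) = 0.3119 × 21.38 × 0.7037 = 4.692 mg/L.
Minimum DO = 9.82 − 4.692 = 5.128 mg/L.

t_c ≈ 0.955 d; minimum DO ≈ 5.13 mg/L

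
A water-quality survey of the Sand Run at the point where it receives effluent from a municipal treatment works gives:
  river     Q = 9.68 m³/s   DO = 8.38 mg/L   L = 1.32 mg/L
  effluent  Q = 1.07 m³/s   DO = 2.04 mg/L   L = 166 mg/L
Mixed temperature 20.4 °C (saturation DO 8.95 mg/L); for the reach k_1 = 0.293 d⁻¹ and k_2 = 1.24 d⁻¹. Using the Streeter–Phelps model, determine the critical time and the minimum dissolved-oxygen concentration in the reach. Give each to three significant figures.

t_c ≈ 1.26 d; minimum DO ≈ 6.06 mg/L

Mixed DO = (9.68×8.38 + 1.07×2.04)/(9.68+1.07) = 83.30/10.75 = 7.749 mg/L.
Mixed L₀ = (9.68×1.32 + 1.07×166)/(10.75) = 190.4/10.75 = 17.71 mg/L.
Initial deficit D₀ = C_s − DO₀ = 8.95 − 7.749 = 1.201 mg/L.
t_c = (1/0.9470) ln[(1.24/0.293)(1 − 1.201×0.9470/(0.293×17.71))] = 1.056 × ln(3.305) = 1.262 d.
D_c = (0.293/1.24) × 17.71 × e^(−0.293×1.262) = 0.2363 × 17.71 × 0.6909 = 2.891 mg/L.
Minimum DO = 8.95 − 2.891 = 6.059 mg/L.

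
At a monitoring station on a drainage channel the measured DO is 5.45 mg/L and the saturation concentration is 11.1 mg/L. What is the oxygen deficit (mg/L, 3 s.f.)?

D = C_s − C = 11.1 − 5.45 = 5.65 mg/L.

D ≈ 5.65 mg/L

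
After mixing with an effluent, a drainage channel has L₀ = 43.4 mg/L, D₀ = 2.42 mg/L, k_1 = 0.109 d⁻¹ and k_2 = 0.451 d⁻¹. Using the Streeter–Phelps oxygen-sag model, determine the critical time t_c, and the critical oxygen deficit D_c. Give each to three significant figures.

t_c ≈ 3.59 d; D_c ≈ 7.09 mg/L

With k_2/k_1 = 4.138 and 1 − D₀(k_2−k_1)/(k_1 L₀) = 0.8250,
t_c = ln(4.138 × 0.8250) / (0.451 − 0.109) = ln(3.414) / 0.3420 = 1.228/0.3420 = 3.590 d.
L(t_c) = L₀ e^(−k_1 t_c) = 43.4 × 0.6762 = 29.35 mg/L, and at the critical point k_2 D_c = k_1 L, so D_c = (0.109/0.451) × 29.35 = 7.092 mg/L.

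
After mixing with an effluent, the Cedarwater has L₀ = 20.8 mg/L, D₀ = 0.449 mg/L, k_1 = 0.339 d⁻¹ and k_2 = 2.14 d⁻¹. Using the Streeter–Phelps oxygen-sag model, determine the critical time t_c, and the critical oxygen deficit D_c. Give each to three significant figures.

At the critical point dD/dt = 0, so k_1 L₀ e^(−k_1 t) = k_2 D. Substituting D(t) from the Streeter–Phelps equation and solving for t gives
t_c = ln[(k_2/k_1)(1 − D₀(k_2−k_1)/(k_1 L₀))] / (k_2−k_1).
Here k_2−k_1 = 1.801 d⁻¹ and 1 − D₀(k_2−k_1)/(k_1 L₀) = 1 − 0.449×1.801/(0.339×20.8) = 0.8853, so
t_c = ln(6.313 × 0.8853) / 1.801 = 1.721 / 1.801 = 0.9554 d.
L(t_c) = L₀ e^(−k_1 t_c) = 20.8 × 0.7233 = 15.05 mg/L, and at the critical point k_2 D_c = k_1 L, so D_c = (0.339/2.14) × 15.05 = 2.383 mg/L.

t_c ≈ 0.955 d; D_c ≈ 2.38 mg/L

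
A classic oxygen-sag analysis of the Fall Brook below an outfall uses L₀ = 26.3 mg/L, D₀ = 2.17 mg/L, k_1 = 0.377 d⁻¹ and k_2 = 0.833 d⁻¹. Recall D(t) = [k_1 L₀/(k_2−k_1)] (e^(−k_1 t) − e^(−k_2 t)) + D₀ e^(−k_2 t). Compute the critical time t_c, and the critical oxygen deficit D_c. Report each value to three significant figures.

t_c ≈ 1.51 d; D_c ≈ 6.74 mg/L

t_c = [1/(k_2−k_1)] ln[(k_2/k_1)(1 − D₀(k_2−k_1)/(k_1 L₀))]
= [1/(0.833−0.377)] ln[(0.833/0.377)(1 − 2.17×0.4560/(0.377×26.3))]
= (1/0.4560) ln[2.210 × 0.9002] = 2.193 × ln(1.989) = 2.193 × 0.6877 = 1.508 d.
L(t_c) = L₀ e^(−k_1 t_c) = 26.3 × 0.5664 = 14.90 mg/L, and at the critical point k_2 D_c = k_1 L, so D_c = (0.377/0.833) × 14.90 = 6.741 mg/L.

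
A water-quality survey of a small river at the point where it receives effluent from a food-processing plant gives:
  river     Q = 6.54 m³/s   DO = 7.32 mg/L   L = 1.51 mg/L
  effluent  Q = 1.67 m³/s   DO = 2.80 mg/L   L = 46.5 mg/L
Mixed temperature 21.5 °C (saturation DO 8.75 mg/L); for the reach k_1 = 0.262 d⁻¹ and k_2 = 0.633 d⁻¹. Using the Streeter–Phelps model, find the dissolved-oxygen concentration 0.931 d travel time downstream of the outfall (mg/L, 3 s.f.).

Mixed DO = (6.54×7.32 + 1.67×2.80)/(6.54+1.67) = 52.55/8.210 = 6.401 mg/L.
Mixed L₀ = (6.54×1.51 + 1.67×46.5)/(8.210) = 87.53/8.210 = 10.66 mg/L.
Initial deficit D₀ = C_s − DO₀ = 8.75 − 6.401 = 2.349 mg/L.
D(0.931) = [0.262×10.66/(0.633−0.262)](e^(−0.262×0.931) − e^(−0.633×0.931)) + 2.349 e^(−0.633×0.931)
= 7.529 × (0.7835 − 0.5547) + 2.349 × 0.5547 = 3.026 mg/L.
DO = 8.75 − 3.026 = 5.724 mg/L.

DO ≈ 5.72 mg/L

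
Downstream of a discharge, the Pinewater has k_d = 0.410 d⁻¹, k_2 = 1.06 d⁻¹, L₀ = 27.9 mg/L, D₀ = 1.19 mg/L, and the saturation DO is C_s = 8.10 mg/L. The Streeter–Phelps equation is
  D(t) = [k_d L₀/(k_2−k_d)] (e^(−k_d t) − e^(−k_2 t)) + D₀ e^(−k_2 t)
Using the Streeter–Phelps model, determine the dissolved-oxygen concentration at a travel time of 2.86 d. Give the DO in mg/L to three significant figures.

DO ≈ 3.44 mg/L

k_d L₀/(k_2−k_d) = 0.410×27.9/(1.06−0.410) = 11.44/0.6500 = 17.60 mg/L.
e^(−k_d t) = e^(−0.410×2.860) = 0.3096; e^(−k_2 t) = e^(−1.06×2.860) = 0.04824.
D = 17.60 × (0.3096 − 0.04824) + 1.19 × 0.04824 = 4.599 + 0.05740 = 4.656 mg/L.
DO = C_s − D = 8.10 − 4.656 = 3.444 mg/L.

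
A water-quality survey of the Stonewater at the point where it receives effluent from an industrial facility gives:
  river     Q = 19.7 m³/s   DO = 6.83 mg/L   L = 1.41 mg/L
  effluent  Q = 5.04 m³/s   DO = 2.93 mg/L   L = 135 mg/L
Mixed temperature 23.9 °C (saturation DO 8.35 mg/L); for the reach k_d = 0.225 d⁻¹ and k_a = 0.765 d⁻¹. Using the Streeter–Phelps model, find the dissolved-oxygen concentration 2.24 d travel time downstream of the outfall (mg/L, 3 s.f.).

DO ≈ 2.88 mg/L

Mixed DO = (19.7×6.83 + 5.04×2.93)/(19.7+5.04) = 149.3/24.74 = 6.035 mg/L.
Mixed L₀ = (19.7×1.41 + 5.04×135)/(24.74) = 708.2/24.74 = 28.62 mg/L.
Initial deficit D₀ = C_s − DO₀ = 8.35 − 6.035 = 2.315 mg/L.
D(2.24) = [0.225×28.62/(0.765−0.225)](e^(−0.225×2.24) − e^(−0.765×2.24)) + 2.315 e^(−0.765×2.24)
= 11.93 × (0.6041 − 0.1802) + 2.315 × 0.1802 = 5.473 mg/L.
DO = 8.35 − 5.473 = 2.877 mg/L.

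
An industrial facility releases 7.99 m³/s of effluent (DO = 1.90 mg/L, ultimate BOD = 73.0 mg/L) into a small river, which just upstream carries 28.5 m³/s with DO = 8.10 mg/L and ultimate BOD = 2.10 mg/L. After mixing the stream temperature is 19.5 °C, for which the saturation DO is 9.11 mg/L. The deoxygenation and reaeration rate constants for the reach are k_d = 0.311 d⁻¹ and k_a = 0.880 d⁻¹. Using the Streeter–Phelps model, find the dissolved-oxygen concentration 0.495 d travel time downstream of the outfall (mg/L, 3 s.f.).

DO ≈ 5.55 mg/L

Mixed DO = (28.5×8.10 + 7.99×1.90)/(28.5+7.99) = 246.0/36.49 = 6.742 mg/L.
Mixed L₀ = (28.5×2.10 + 7.99×73.0)/(36.49) = 643.1/36.49 = 17.62 mg/L.
Initial deficit D₀ = C_s − DO₀ = 9.11 − 6.742 = 2.368 mg/L.
D(0.495) = [0.311×17.62/(0.880−0.311)](e^(−0.311×0.495) − e^(−0.880×0.495)) + 2.368 e^(−0.880×0.495)
= 9.633 × (0.8573 − 0.6469) + 2.368 × 0.6469 = 3.559 mg/L.
DO = 9.11 − 3.559 = 5.551 mg/L.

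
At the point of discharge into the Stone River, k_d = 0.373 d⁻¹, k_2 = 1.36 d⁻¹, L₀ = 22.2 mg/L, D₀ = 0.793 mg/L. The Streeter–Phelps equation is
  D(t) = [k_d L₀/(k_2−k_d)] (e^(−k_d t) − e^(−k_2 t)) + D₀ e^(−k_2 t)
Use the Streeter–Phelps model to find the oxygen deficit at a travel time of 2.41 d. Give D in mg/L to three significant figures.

k_d L₀/(k_2−k_d) = 0.373×22.2/(1.36−0.373) = 8.281/0.9870 = 8.390 mg/L.
e^(−k_d t) = e^(−0.373×2.410) = 0.4070; e^(−k_2 t) = e^(−1.36×2.410) = 0.03772.
D = 8.390 × (0.4070 − 0.03772) + 0.793 × 0.03772 = 3.098 + 0.02991 = 3.128 mg/L.

D ≈ 3.13 mg/L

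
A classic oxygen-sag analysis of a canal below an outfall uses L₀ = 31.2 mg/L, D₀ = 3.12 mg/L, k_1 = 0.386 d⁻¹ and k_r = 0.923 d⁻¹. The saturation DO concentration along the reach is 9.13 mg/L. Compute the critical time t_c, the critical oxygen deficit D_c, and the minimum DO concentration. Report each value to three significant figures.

t_c ≈ 1.34 d; D_c ≈ 7.77 mg/L; min DO ≈ 1.36 mg/L

t_c = [1/(k_r−k_1)] ln[(k_r/k_1)(1 − D₀(k_r−k_1)/(k_1 L₀))]
= [1/(0.923−0.386)] ln[(0.923/0.386)(1 − 3.12×0.5370/(0.386×31.2))]
= (1/0.5370) ln[2.391 × 0.8609] = 1.862 × ln(2.059) = 1.862 × 0.7220 = 1.344 d.
L(t_c) = L₀ e^(−k_1 t_c) = 31.2 × 0.5951 = 18.57 mg/L, and at the critical point k_r D_c = k_1 L, so D_c = (0.386/0.923) × 18.57 = 7.765 mg/L.
Minimum DO = C_s − D_c = 9.13 − 7.765 = 1.365 mg/L.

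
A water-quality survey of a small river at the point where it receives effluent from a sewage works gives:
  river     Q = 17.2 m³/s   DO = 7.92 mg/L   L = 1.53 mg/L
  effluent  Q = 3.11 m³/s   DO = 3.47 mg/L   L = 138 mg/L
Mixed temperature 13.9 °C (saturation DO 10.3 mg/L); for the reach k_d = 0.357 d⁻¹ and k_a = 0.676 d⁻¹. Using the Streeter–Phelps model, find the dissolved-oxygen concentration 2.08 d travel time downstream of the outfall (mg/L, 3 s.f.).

Mixed DO = (17.2×7.92 + 3.11×3.47)/(17.2+3.11) = 147.0/20.31 = 7.239 mg/L.
Mixed L₀ = (17.2×1.53 + 3.11×138)/(20.31) = 455.5/20.31 = 22.43 mg/L.
Initial deficit D₀ = C_s − DO₀ = 10.3 − 7.239 = 3.061 mg/L.
D(2.08) = [0.357×22.43/(0.676−0.357)](e^(−0.357×2.08) − e^(−0.676×2.08)) + 3.061 e^(−0.676×2.08)
= 25.10 × (0.4759 − 0.2451) + 3.061 × 0.2451 = 6.543 mg/L.
DO = 10.3 − 6.543 = 3.757 mg/L.

DO ≈ 3.76 mg/L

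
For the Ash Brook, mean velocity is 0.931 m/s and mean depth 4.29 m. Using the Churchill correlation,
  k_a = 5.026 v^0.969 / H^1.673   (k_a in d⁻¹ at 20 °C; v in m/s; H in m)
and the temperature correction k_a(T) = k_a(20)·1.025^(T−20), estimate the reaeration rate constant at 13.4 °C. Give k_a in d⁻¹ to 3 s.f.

k_a(20) = 5.026 × 0.931^0.969 / 4.29^1.673 = 5.026 × 0.9331 / 11.43 = 0.4102 d⁻¹.
k_a(13.4) = 0.4102 × 1.025^(13.4−20) = 0.4102 × 0.8496 = 0.3485 d⁻¹.

k_a ≈ 0.349 d⁻¹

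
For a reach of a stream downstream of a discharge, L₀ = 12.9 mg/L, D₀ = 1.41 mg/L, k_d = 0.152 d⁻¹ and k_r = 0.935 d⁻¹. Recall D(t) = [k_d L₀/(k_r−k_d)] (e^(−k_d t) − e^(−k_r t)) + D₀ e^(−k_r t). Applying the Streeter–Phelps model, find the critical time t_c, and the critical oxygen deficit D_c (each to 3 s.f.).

With k_r/k_d = 6.151 and 1 − D₀(k_r−k_d)/(k_d L₀) = 0.4369,
t_c = ln(6.151 × 0.4369) / (0.935 − 0.152) = ln(2.688) / 0.7830 = 0.9887/0.7830 = 1.263 d.
D_c = (k_d/k_r) L₀ e^(−k_d t_c) = (0.152/0.935) × 12.9 × e^(−0.152×1.263) = 0.1626 × 12.9 × 0.8254 = 1.731 mg/L.

t_c ≈ 1.26 d; D_c ≈ 1.73 mg/L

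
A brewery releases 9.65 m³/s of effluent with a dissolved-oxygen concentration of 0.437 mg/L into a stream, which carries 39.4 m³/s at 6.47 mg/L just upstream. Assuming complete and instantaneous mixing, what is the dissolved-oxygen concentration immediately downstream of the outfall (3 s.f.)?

5.28 mg/L

Flow-weighted mixing: C = (Q_r C_r + Q_w C_w)/(Q_r + Q_w)
= (39.4×6.47 + 9.65×0.437)/(39.4 + 9.65) = 259.1/49.05 = 5.283 mg/L.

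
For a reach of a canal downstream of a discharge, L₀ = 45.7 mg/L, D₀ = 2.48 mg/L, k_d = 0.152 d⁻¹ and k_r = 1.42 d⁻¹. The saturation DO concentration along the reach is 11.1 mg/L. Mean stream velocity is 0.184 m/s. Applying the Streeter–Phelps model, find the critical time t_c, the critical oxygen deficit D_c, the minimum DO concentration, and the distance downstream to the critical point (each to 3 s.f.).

t_c ≈ 1.29 d; D_c ≈ 4.02 mg/L; min DO ≈ 7.08 mg/L; x_c ≈ 20.5 km

With k_r/k_d = 9.342 and 1 − D₀(k_r−k_d)/(k_d L₀) = 0.5473,
t_c = ln(9.342 × 0.5473) / (1.42 − 0.152) = ln(5.113) / 1.268 = 1.632/1.268 = 1.287 d.
L(t_c) = L₀ e^(−k_d t_c) = 45.7 × 0.8223 = 37.58 mg/L, and at the critical point k_r D_c = k_d L, so D_c = (0.152/1.42) × 37.58 = 4.023 mg/L.
Minimum DO = C_s − D_c = 11.1 − 4.023 = 7.077 mg/L.
x_c = v t_c = 0.184 m/s × 1.287 d × 86400 s/d = 20460 m ≈ 20.5 km.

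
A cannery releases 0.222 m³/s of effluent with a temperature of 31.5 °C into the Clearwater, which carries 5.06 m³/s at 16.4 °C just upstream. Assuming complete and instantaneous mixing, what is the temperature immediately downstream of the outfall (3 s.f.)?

Flow-weighted mixing: C = (Q_r C_r + Q_w C_w)/(Q_r + Q_w)
= (5.06×16.4 + 0.222×31.5)/(5.06 + 0.222) = 89.98/5.282 = 17.03 °C.

17.0 °C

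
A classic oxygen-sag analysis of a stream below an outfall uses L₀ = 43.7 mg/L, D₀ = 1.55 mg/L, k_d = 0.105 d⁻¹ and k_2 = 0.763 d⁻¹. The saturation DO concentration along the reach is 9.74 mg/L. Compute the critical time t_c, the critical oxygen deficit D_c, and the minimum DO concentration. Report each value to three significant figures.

t_c ≈ 2.63 d; D_c ≈ 4.56 mg/L; min DO ≈ 5.18 mg/L

With k_2/k_d = 7.267 and 1 − D₀(k_2−k_d)/(k_d L₀) = 0.7777,
t_c = ln(7.267 × 0.7777) / (0.763 − 0.105) = ln(5.651) / 0.6580 = 1.732/0.6580 = 2.632 d.
L(t_c) = L₀ e^(−k_d t_c) = 43.7 × 0.7585 = 33.15 mg/L, and at the critical point k_2 D_c = k_d L, so D_c = (0.105/0.763) × 33.15 = 4.562 mg/L.
Minimum DO = C_s − D_c = 9.74 − 4.562 = 5.178 mg/L.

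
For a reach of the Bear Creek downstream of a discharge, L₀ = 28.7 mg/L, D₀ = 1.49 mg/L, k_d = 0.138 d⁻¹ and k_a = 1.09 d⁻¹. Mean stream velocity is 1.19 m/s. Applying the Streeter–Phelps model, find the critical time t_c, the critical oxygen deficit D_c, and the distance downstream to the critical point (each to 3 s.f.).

t_c ≈ 1.71 d; D_c ≈ 2.87 mg/L; x_c ≈ 175 km

At the critical point dD/dt = 0, so k_d L₀ e^(−k_d t) = k_a D. Substituting D(t) from the Streeter–Phelps equation and solving for t gives
t_c = ln[(k_a/k_d)(1 − D₀(k_a−k_d)/(k_d L₀))] / (k_a−k_d).
Here k_a−k_d = 0.9520 d⁻¹ and 1 − D₀(k_a−k_d)/(k_d L₀) = 1 − 1.49×0.9520/(0.138×28.7) = 0.6419, so
t_c = ln(7.899 × 0.6419) / 0.9520 = 1.623 / 0.9520 = 1.705 d.
L(t_c) = L₀ e^(−k_d t_c) = 28.7 × 0.7903 = 22.68 mg/L, and at the critical point k_a D_c = k_d L, so D_c = (0.138/1.09) × 22.68 = 2.872 mg/L.
x_c = v t_c = 1.19 m/s × 1.705 d × 86400 s/d = 175300 m ≈ 175 km.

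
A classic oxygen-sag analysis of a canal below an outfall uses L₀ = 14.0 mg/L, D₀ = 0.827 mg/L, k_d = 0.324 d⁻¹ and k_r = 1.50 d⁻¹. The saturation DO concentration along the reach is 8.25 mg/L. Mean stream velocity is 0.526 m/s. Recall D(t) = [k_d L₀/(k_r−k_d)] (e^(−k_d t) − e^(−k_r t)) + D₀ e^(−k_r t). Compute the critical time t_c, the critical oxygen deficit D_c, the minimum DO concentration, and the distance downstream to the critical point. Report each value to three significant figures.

t_c ≈ 1.10 d; D_c ≈ 2.12 mg/L; min DO ≈ 6.13 mg/L; x_c ≈ 49.9 km

At the critical point dD/dt = 0, so k_d L₀ e^(−k_d t) = k_r D. Substituting D(t) from the Streeter–Phelps equation and solving for t gives
t_c = ln[(k_r/k_d)(1 − D₀(k_r−k_d)/(k_d L₀))] / (k_r−k_d).
Here k_r−k_d = 1.176 d⁻¹ and 1 − D₀(k_r−k_d)/(k_d L₀) = 1 − 0.827×1.176/(0.324×14.0) = 0.7856, so
t_c = ln(4.630 × 0.7856) / 1.176 = 1.291 / 1.176 = 1.098 d.
L(t_c) = L₀ e^(−k_d t_c) = 14.0 × 0.7007 = 9.809 mg/L, and at the critical point k_r D_c = k_d L, so D_c = (0.324/1.50) × 9.809 = 2.119 mg/L.
Minimum DO = C_s − D_c = 8.25 − 2.119 = 6.131 mg/L.
x_c = v t_c = 0.526 m/s × 1.098 d × 86400 s/d = 49900 m ≈ 49.9 km.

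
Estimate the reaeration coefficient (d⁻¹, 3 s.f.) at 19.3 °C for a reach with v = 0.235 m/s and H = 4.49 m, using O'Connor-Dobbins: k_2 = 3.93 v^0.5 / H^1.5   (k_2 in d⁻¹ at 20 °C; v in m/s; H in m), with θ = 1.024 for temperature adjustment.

k_2(20) = 3.93 × 0.235^0.5 / 4.49^1.5 = 3.93 × 0.4848 / 9.514 = 0.2002 d⁻¹.
k_2(19.3) = 0.2002 × 1.024^(19.3−20) = 0.2002 × 0.9835 = 0.1969 d⁻¹.

k_2 ≈ 0.197 d⁻¹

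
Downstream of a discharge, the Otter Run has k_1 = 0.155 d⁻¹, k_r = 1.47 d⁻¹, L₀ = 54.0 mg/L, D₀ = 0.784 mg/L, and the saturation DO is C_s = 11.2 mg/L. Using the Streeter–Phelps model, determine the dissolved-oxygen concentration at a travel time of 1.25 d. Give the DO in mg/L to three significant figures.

DO ≈ 6.84 mg/L

k_1 L₀/(k_r−k_1) = 0.155×54.0/(1.47−0.155) = 8.370/1.315 = 6.365 mg/L.
e^(−k_1 t) = e^(−0.155×1.250) = 0.8239; e^(−k_r t) = e^(−1.47×1.250) = 0.1592.
D = 6.365 × (0.8239 − 0.1592) + 0.784 × 0.1592 = 4.231 + 0.1248 = 4.355 mg/L.
DO = C_s − D = 11.2 − 4.355 = 6.845 mg/L.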